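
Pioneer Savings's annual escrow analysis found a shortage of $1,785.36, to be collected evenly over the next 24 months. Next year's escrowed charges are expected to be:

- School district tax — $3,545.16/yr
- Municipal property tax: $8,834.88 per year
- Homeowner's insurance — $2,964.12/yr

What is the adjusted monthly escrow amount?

School district tax = $3,545.16 per year
Municipal property tax = $8,834.88 per year
Homeowner's insurance = $2,964.12 per year
Total annual escrow = $3,545.16 + $8,834.88 + $2,964.12 = $15,344.16
Monthly escrow = $15,344.16 ÷ 12 = $1,278.68
Monthly shortage recovery: $1,785.36 ÷ 24 = $74.39
New monthly escrow = $1,278.68 + $74.39 = $1,353.07

$1,353.07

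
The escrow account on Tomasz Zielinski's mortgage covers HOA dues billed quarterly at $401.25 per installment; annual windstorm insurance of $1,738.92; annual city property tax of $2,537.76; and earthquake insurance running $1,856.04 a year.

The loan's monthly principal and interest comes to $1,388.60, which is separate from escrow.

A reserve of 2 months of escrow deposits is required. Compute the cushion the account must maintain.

HOA dues = $401.25 × 4 = $1,605.00 per year
Windstorm insurance = $1,738.92 per year
City property tax = $2,537.76 per year
Earthquake insurance = $1,856.04 per year
Total annual escrow = $7,737.72
Per month = $7,737.72 ÷ 12 = $644.81
Cushion = 2 × $644.81 = $1,289.62

$1,289.62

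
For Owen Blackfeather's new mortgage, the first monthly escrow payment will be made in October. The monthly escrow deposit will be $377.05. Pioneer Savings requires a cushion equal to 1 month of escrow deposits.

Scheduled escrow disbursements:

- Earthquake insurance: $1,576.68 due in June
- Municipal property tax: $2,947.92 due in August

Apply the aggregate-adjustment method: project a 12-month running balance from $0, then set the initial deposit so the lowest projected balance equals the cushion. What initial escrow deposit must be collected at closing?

$754.10

Cushion = 1 × $377.05 = $377.05
Trial balance (start $0, +$377.05 each month, − disbursements):
  Oct: +$377.05 → $377.05
  Nov: +$377.05 → $754.10
  Dec: +$377.05 → $1,131.15
  Jan: +$377.05 → $1,508.20
  Feb: +$377.05 → $1,885.25
  Mar: +$377.05 → $2,262.30
  Apr: +$377.05 → $2,639.35
  May: +$377.05 → $3,016.40
  Jun: +$377.05 − $1,576.68 → $1,816.77
  Jul: +$377.05 → $2,193.82
  Aug: +$377.05 − $2,947.92 → -$377.05
  Sep: +$377.05 → $0.00
Lowest trial balance = -$377.05 (Aug)
Initial deposit = cushion − low point = $377.05 − (-$377.05) = $754.10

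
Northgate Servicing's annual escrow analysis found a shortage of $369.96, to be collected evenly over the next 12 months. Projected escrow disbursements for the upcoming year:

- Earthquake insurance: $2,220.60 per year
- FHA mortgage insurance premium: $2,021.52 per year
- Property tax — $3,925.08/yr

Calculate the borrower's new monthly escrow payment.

Earthquake insurance = $2,220.60 annually
FHA mortgage insurance premium = $2,021.52 annually
Property tax = $3,925.08 annually
Annual escrow total = $8,167.20
Base monthly escrow = $8,167.20 ÷ 12 = $680.60
Shortage spread = $369.96 / 12 = $30.83/mo
Adjusted monthly = $680.60 + $30.83 = $711.43

$711.43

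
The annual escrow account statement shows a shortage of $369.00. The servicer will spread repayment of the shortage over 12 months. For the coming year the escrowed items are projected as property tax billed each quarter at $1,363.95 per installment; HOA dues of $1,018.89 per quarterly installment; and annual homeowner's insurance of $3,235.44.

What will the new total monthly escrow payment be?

$1,094.65

Property tax: $1,363.95 × 4 = $5,455.80/yr
HOA dues: $1,018.89 × 4 = $4,075.56/yr
Homeowner's insurance: $3,235.44/yr
Total annual escrow = $5,455.80 + $4,075.56 + $3,235.44 = $12,766.80
Monthly = $12,766.80 ÷ 12 = $1,063.90
Monthly shortage recovery: $369.00 / 12 = $30.75
Adjusted monthly = $1,063.90 + $30.75 = $1,094.65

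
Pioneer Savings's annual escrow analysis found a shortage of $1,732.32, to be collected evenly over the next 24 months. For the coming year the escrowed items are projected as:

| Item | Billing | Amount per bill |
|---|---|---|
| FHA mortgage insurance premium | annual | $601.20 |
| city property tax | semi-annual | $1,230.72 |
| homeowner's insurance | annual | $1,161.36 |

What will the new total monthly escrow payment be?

$424.18

FHA mortgage insurance premium = $601.20 per year
City property tax = $1,230.72 × 2 = $2,461.44 per year
Homeowner's insurance = $1,161.36 per year
Total per year = $601.20 + $2,461.44 + $1,161.36 = $4,224.00
Monthly = $4,224.00 ÷ 12 = $352.00
Shortage spread = $1,732.32 / 24 = $72.18/mo
Adjusted monthly = $352.00 + $72.18 = $424.18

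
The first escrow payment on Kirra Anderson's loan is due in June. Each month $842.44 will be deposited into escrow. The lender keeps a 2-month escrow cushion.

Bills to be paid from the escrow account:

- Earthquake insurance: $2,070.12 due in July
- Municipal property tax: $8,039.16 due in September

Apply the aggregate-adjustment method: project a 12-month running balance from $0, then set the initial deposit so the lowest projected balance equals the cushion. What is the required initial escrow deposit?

Cushion = 2 × $842.44 = $1,684.88
Trial balance (start $0, +$842.44 each month, − disbursements):
  Jun: +$842.44 → $842.44
  Jul: +$842.44 − $2,070.12 → -$385.24
  Aug: +$842.44 → $457.20
  Sep: +$842.44 − $8,039.16 → -$6,739.52
  Oct: +$842.44 → -$5,897.08
  Nov: +$842.44 → -$5,054.64
  Dec: +$842.44 → -$4,212.20
  Jan: +$842.44 → -$3,369.76
  Feb: +$842.44 → -$2,527.32
  Mar: +$842.44 → -$1,684.88
  Apr: +$842.44 → -$842.44
  May: +$842.44 → $0.00
Lowest trial balance = -$6,739.52 (Sep)
Initial deposit = cushion − low point = $1,684.88 − (-$6,739.52) = $8,424.40

$8,424.40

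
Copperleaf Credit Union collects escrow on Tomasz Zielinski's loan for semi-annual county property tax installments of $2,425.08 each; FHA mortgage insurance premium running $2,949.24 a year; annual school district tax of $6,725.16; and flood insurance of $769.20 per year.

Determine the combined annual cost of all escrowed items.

County property tax — $2,425.08 × 2 = $4,850.16 per year
FHA mortgage insurance premium — $2,949.24 per year
School district tax — $6,725.16 per year
Flood insurance — $769.20 per year
Total annual escrow = $15,293.76

$15,293.76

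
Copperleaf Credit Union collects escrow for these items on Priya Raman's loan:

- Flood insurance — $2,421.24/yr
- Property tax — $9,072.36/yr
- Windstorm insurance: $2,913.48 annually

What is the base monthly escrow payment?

Flood insurance — $2,421.24 per year
Property tax — $9,072.36 per year
Windstorm insurance — $2,913.48 per year
Yearly total = $2,421.24 + $9,072.36 + $2,913.48 = $14,407.08
Per month = $14,407.08 / 12 = $1,200.59

$1,200.59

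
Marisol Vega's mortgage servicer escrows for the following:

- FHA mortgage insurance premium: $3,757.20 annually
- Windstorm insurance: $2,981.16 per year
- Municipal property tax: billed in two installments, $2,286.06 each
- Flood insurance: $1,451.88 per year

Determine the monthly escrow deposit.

$1,063.53

FHA mortgage insurance premium — $3,757.20/yr
Windstorm insurance — $2,981.16/yr
Municipal property tax — $2,286.06 × 2 = $4,572.12/yr
Flood insurance — $1,451.88/yr
Combined annual = $12,762.36
Monthly escrow = $12,762.36 / 12 = $1,063.53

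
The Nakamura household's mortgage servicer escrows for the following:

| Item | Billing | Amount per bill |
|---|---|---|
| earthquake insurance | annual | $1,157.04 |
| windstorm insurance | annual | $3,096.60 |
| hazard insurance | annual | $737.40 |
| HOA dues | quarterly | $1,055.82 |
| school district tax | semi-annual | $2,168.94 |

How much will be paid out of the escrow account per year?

Earthquake insurance — $1,157.04 annually
Windstorm insurance — $3,096.60 annually
Hazard insurance — $737.40 annually
HOA dues — $1,055.82 × 4 = $4,223.28 annually
School district tax — $2,168.94 × 2 = $4,337.88 annually
Total per year = $13,552.20

$13,552.20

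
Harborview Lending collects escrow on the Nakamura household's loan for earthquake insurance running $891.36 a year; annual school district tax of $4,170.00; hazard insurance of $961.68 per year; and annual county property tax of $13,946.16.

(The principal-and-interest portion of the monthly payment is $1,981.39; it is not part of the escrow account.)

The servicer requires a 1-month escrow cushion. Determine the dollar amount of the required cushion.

Earthquake insurance = $891.36 annually
School district tax = $4,170.00 annually
Hazard insurance = $961.68 annually
County property tax = $13,946.16 annually
Annual escrow total = $19,969.20
Monthly escrow = $19,969.20 / 12 = $1,664.10
Reserve = 1 × $1,664.10 = $1,664.10

$1,664.10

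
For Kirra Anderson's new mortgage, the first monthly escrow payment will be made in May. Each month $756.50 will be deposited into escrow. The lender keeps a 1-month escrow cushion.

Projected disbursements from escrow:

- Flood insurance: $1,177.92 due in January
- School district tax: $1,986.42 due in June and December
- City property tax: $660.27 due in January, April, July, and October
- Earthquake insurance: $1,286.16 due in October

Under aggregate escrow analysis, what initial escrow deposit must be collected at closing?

Cushion = 1 × $756.50 = $756.50
Trial balance (start $0, +$756.50 each month, − disbursements):
  May: +$756.50 → $756.50
  Jun: +$756.50 − $1,986.42 → -$473.42
  Jul: +$756.50 − $660.27 → -$377.19
  Aug: +$756.50 → $379.31
  Sep: +$756.50 → $1,135.81
  Oct: +$756.50 − $1,946.43 → -$54.12
  Nov: +$756.50 → $702.38
  Dec: +$756.50 − $1,986.42 → -$527.54
  Jan: +$756.50 − $1,838.19 → -$1,609.23
  Feb: +$756.50 → -$852.73
  Mar: +$756.50 → -$96.23
  Apr: +$756.50 − $660.27 → $0.00
Lowest trial balance = -$1,609.23 (Jan)
Initial deposit = cushion − low point = $756.50 − (-$1,609.23) = $2,365.73

$2,365.73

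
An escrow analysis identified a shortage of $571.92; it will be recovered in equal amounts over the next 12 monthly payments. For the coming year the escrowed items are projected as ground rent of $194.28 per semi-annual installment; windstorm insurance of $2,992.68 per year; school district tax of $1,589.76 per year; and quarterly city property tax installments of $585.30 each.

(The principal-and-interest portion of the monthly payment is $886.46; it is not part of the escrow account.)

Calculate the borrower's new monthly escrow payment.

$657.01

Ground rent — $194.28 × 2 = $388.56
Windstorm insurance — $2,992.68
School district tax — $1,589.76
City property tax — $585.30 × 4 = $2,341.20
Total per year = $388.56 + $2,992.68 + $1,589.76 + $2,341.20 = $7,312.20
Monthly = $7,312.20 ÷ 12 = $609.35
Monthly shortage recovery: $571.92 ÷ 12 = $47.66
Adjusted monthly = $609.35 + $47.66 = $657.01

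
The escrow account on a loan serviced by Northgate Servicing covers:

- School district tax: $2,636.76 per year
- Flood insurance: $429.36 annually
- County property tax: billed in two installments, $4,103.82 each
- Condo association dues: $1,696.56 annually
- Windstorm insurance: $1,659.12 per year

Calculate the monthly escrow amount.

School district tax: $2,636.76/yr
Flood insurance: $429.36/yr
County property tax: $4,103.82 × 2 = $8,207.64/yr
Condo association dues: $1,696.56/yr
Windstorm insurance: $1,659.12/yr
Total annual escrow = $2,636.76 + $429.36 + $8,207.64 + $1,696.56 + $1,659.12 = $14,629.44
Monthly = $14,629.44 / 12 = $1,219.12

$1,219.12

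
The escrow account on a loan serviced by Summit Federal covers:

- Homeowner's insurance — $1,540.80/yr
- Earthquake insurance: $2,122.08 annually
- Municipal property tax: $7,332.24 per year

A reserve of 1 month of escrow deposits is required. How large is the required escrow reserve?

Homeowner's insurance: $1,540.80 annually
Earthquake insurance: $2,122.08 annually
Municipal property tax: $7,332.24 annually
Total annual escrow = $1,540.80 + $2,122.08 + $7,332.24 = $10,995.12
Base monthly escrow = $10,995.12 / 12 = $916.26
Cushion = 1 × $916.26 = $916.26

$916.26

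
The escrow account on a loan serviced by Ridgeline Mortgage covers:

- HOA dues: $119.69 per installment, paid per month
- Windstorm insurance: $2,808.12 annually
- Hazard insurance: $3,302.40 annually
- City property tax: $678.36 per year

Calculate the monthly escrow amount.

HOA dues: $119.69 × 12 = $1,436.28/yr
Windstorm insurance: $2,808.12/yr
Hazard insurance: $3,302.40/yr
City property tax: $678.36/yr
Yearly total = $1,436.28 + $2,808.12 + $3,302.40 + $678.36 = $8,225.16
Monthly = $8,225.16 / 12 = $685.43

$685.43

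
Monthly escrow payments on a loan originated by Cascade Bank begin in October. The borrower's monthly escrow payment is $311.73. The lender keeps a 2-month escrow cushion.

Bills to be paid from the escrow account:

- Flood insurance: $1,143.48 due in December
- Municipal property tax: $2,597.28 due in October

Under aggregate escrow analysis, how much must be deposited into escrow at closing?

$3,429.03

Cushion = 2 × $311.73 = $623.46
Trial balance (start $0, +$311.73 each month, − disbursements):
  Oct: +$311.73 − $2,597.28 → -$2,285.55
  Nov: +$311.73 → -$1,973.82
  Dec: +$311.73 − $1,143.48 → -$2,805.57
  Jan: +$311.73 → -$2,493.84
  Feb: +$311.73 → -$2,182.11
  Mar: +$311.73 → -$1,870.38
  Apr: +$311.73 → -$1,558.65
  May: +$311.73 → -$1,246.92
  Jun: +$311.73 → -$935.19
  Jul: +$311.73 → -$623.46
  Aug: +$311.73 → -$311.73
  Sep: +$311.73 → $0.00
Lowest trial balance = -$2,805.57 (Dec)
Initial deposit = cushion − low point = $623.46 − (-$2,805.57) = $3,429.03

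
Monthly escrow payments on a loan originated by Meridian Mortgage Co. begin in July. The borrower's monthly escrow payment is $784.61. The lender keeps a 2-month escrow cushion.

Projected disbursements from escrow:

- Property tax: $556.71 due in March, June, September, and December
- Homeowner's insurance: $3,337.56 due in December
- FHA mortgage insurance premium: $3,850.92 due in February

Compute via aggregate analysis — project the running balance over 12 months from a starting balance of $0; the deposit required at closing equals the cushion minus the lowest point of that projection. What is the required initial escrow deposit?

$3,594.24

Cushion = 2 × $784.61 = $1,569.22
Trial balance (start $0, +$784.61 each month, − disbursements):
  Jul: +$784.61 → $784.61
  Aug: +$784.61 → $1,569.22
  Sep: +$784.61 − $556.71 → $1,797.12
  Oct: +$784.61 → $2,581.73
  Nov: +$784.61 → $3,366.34
  Dec: +$784.61 − $3,894.27 → $256.68
  Jan: +$784.61 → $1,041.29
  Feb: +$784.61 − $3,850.92 → -$2,025.02
  Mar: +$784.61 − $556.71 → -$1,797.12
  Apr: +$784.61 → -$1,012.51
  May: +$784.61 → -$227.90
  Jun: +$784.61 − $556.71 → $0.00
Lowest trial balance = -$2,025.02 (Feb)
Initial deposit = cushion − low point = $1,569.22 − (-$2,025.02) = $3,594.24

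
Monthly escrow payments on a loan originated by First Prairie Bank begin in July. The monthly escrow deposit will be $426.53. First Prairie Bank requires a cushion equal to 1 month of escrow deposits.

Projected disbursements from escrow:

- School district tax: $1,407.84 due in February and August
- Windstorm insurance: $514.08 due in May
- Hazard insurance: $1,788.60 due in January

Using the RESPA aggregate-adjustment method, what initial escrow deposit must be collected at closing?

Cushion = 1 × $426.53 = $426.53
Trial balance (start $0, +$426.53 each month, − disbursements):
  Jul: +$426.53 → $426.53
  Aug: +$426.53 − $1,407.84 → -$554.78
  Sep: +$426.53 → -$128.25
  Oct: +$426.53 → $298.28
  Nov: +$426.53 → $724.81
  Dec: +$426.53 → $1,151.34
  Jan: +$426.53 − $1,788.60 → -$210.73
  Feb: +$426.53 − $1,407.84 → -$1,192.04
  Mar: +$426.53 → -$765.51
  Apr: +$426.53 → -$338.98
  May: +$426.53 − $514.08 → -$426.53
  Jun: +$426.53 → $0.00
Lowest trial balance = -$1,192.04 (Feb)
Initial deposit = cushion − low point = $426.53 − (-$1,192.04) = $1,618.57

$1,618.57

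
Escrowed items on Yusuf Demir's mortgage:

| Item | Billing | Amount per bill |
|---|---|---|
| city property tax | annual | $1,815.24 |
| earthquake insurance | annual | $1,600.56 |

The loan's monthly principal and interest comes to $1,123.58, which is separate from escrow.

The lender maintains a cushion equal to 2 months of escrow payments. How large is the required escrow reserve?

City property tax — $1,815.24
Earthquake insurance — $1,600.56
Combined annual = $3,415.80
Monthly escrow = $3,415.80 ÷ 12 = $284.65
Reserve = 2 × $284.65 = $569.30

$569.30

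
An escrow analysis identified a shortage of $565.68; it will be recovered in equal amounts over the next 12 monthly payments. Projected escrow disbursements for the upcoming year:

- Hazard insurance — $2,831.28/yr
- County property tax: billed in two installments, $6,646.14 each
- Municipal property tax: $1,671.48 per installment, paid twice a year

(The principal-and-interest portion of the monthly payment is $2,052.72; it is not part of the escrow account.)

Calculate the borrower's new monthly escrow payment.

$1,669.35

Hazard insurance: $2,831.28 annually
County property tax: $6,646.14 × 2 = $13,292.28 annually
Municipal property tax: $1,671.48 × 2 = $3,342.96 annually
Total annual escrow = $19,466.52
Base monthly escrow = $19,466.52 ÷ 12 = $1,622.21
Shortage spread = $565.68 / 12 = $47.14/mo
New monthly escrow = $1,622.21 + $47.14 = $1,669.35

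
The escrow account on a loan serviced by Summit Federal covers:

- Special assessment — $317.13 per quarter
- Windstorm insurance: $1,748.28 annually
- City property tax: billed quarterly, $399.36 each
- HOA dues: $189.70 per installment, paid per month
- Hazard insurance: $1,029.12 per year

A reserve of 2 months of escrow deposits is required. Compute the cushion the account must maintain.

Special assessment = $317.13 × 4 = $1,268.52 annually
Windstorm insurance = $1,748.28 annually
City property tax = $399.36 × 4 = $1,597.44 annually
HOA dues = $189.70 × 12 = $2,276.40 annually
Hazard insurance = $1,029.12 annually
Annual escrow total = $7,919.76
Base monthly escrow = $7,919.76 / 12 = $659.98
Cushion = 2 × $659.98 = $1,319.96

$1,319.96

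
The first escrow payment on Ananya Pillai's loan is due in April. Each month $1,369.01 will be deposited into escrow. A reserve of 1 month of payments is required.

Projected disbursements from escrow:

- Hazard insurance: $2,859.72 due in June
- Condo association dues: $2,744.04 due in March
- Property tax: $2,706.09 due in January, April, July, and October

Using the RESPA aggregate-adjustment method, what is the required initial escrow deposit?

$4,164.87

Cushion = 1 × $1,369.01 = $1,369.01
Trial balance (start $0, +$1,369.01 each month, − disbursements):
  Apr: +$1,369.01 − $2,706.09 → -$1,337.08
  May: +$1,369.01 → $31.93
  Jun: +$1,369.01 − $2,859.72 → -$1,458.78
  Jul: +$1,369.01 − $2,706.09 → -$2,795.86
  Aug: +$1,369.01 → -$1,426.85
  Sep: +$1,369.01 → -$57.84
  Oct: +$1,369.01 − $2,706.09 → -$1,394.92
  Nov: +$1,369.01 → -$25.91
  Dec: +$1,369.01 → $1,343.10
  Jan: +$1,369.01 − $2,706.09 → $6.02
  Feb: +$1,369.01 → $1,375.03
  Mar: +$1,369.01 − $2,744.04 → $0.00
Lowest trial balance = -$2,795.86 (Jul)
Initial deposit = cushion − low point = $1,369.01 − (-$2,795.86) = $4,164.87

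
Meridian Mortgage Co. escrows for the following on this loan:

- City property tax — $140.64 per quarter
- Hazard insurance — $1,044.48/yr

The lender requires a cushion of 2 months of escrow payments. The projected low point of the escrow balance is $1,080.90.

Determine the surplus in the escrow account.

City property tax = $140.64 × 4 = $562.56
Hazard insurance = $1,044.48
Annual escrow total = $1,607.04
Monthly = $1,607.04 ÷ 12 = $133.92
Cushion = 2 × $133.92 = $267.84
Excess over cushion: $1,080.90 − $267.84 = $813.06

$813.06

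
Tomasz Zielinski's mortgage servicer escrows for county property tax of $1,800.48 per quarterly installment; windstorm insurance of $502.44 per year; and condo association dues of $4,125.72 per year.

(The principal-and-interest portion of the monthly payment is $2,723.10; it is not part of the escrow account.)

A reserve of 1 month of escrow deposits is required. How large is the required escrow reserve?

County property tax — $1,800.48 × 4 = $7,201.92 annually
Windstorm insurance — $502.44 annually
Condo association dues — $4,125.72 annually
Annual escrow total = $7,201.92 + $502.44 + $4,125.72 = $11,830.08
Base monthly escrow = $11,830.08 ÷ 12 = $985.84
Required cushion = 1 × $985.84 = $985.84

$985.84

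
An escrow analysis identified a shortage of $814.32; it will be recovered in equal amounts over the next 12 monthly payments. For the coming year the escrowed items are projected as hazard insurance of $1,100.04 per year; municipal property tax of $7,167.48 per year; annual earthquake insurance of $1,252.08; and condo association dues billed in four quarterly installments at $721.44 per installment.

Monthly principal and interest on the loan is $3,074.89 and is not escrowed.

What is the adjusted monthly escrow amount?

$1,101.64

Hazard insurance: $1,100.04 annually
Municipal property tax: $7,167.48 annually
Earthquake insurance: $1,252.08 annually
Condo association dues: $721.44 × 4 = $2,885.76 annually
Total per year = $1,100.04 + $7,167.48 + $1,252.08 + $2,885.76 = $12,405.36
Monthly escrow = $12,405.36 / 12 = $1,033.78
Shortage spread = $814.32 / 12 = $67.86/mo
New monthly escrow = $1,033.78 + $67.86 = $1,101.64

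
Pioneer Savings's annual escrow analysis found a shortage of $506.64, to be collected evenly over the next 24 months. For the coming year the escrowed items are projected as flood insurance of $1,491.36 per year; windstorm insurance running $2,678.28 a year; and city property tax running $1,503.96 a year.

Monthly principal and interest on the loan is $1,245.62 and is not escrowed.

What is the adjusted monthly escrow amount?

$493.91

Flood insurance = $1,491.36 annually
Windstorm insurance = $2,678.28 annually
City property tax = $1,503.96 annually
Yearly total = $1,491.36 + $2,678.28 + $1,503.96 = $5,673.60
Monthly escrow = $5,673.60 / 12 = $472.80
Shortage spread = $506.64 ÷ 24 = $21.11/mo
New monthly escrow = $472.80 + $21.11 = $493.91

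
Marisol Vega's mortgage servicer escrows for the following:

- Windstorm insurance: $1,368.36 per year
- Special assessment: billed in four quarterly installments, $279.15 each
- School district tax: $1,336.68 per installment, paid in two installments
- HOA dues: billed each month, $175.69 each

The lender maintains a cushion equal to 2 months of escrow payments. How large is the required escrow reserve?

Windstorm insurance = $1,368.36
Special assessment = $279.15 × 4 = $1,116.60
School district tax = $1,336.68 × 2 = $2,673.36
HOA dues = $175.69 × 12 = $2,108.28
Total annual escrow = $1,368.36 + $1,116.60 + $2,673.36 + $2,108.28 = $7,266.60
Per month = $7,266.60 / 12 = $605.55
Required cushion = 2 × $605.55 = $1,211.10

$1,211.10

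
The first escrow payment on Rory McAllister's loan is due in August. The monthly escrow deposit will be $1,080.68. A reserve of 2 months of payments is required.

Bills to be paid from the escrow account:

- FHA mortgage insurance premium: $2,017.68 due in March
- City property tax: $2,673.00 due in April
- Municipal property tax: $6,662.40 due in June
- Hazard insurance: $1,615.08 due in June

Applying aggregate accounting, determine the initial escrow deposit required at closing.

$3,242.04

Cushion = 2 × $1,080.68 = $2,161.36
Trial balance (start $0, +$1,080.68 each month, − disbursements):
  Aug: +$1,080.68 → $1,080.68
  Sep: +$1,080.68 → $2,161.36
  Oct: +$1,080.68 → $3,242.04
  Nov: +$1,080.68 → $4,322.72
  Dec: +$1,080.68 → $5,403.40
  Jan: +$1,080.68 → $6,484.08
  Feb: +$1,080.68 → $7,564.76
  Mar: +$1,080.68 − $2,017.68 → $6,627.76
  Apr: +$1,080.68 − $2,673.00 → $5,035.44
  May: +$1,080.68 → $6,116.12
  Jun: +$1,080.68 − $8,277.48 → -$1,080.68
  Jul: +$1,080.68 → $0.00
Lowest trial balance = -$1,080.68 (Jun)
Initial deposit = cushion − low point = $2,161.36 − (-$1,080.68) = $3,242.04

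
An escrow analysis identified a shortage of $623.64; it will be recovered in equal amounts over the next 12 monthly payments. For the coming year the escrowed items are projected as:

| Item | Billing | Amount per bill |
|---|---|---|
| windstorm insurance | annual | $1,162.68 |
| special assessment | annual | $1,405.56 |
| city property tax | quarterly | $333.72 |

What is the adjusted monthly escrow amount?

$377.23

Windstorm insurance: $1,162.68/yr
Special assessment: $1,405.56/yr
City property tax: $333.72 × 4 = $1,334.88/yr
Combined annual = $1,162.68 + $1,405.56 + $1,334.88 = $3,903.12
Base monthly escrow = $3,903.12 ÷ 12 = $325.26
Shortage spread = $623.64 / 12 = $51.97/mo
New monthly escrow = $325.26 + $51.97 = $377.23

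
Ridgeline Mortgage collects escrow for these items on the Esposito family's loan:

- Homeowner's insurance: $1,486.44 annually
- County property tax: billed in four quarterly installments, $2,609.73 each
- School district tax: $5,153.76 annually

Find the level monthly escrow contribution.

Homeowner's insurance = $1,486.44/yr
County property tax = $2,609.73 × 4 = $10,438.92/yr
School district tax = $5,153.76/yr
Total annual escrow = $17,079.12
Monthly = $17,079.12 ÷ 12 = $1,423.26

$1,423.26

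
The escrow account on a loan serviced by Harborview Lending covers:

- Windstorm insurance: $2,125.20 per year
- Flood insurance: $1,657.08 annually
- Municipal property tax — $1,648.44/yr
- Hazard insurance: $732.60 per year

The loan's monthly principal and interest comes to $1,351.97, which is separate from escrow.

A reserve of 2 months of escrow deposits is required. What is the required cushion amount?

$1,027.22

Windstorm insurance = $2,125.20 annually
Flood insurance = $1,657.08 annually
Municipal property tax = $1,648.44 annually
Hazard insurance = $732.60 annually
Annual escrow total = $2,125.20 + $1,657.08 + $1,648.44 + $732.60 = $6,163.32
Monthly = $6,163.32 / 12 = $513.61
Cushion = 2 × $513.61 = $1,027.22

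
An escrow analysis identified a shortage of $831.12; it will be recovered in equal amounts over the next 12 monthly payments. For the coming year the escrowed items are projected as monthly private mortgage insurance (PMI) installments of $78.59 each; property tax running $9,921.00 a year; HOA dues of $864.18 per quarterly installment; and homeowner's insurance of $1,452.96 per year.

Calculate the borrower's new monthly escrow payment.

Private mortgage insurance (PMI): $78.59 × 12 = $943.08/yr
Property tax: $9,921.00/yr
HOA dues: $864.18 × 4 = $3,456.72/yr
Homeowner's insurance: $1,452.96/yr
Total per year = $943.08 + $9,921.00 + $3,456.72 + $1,452.96 = $15,773.76
Monthly escrow = $15,773.76 ÷ 12 = $1,314.48
Monthly shortage recovery: $831.12 / 12 = $69.26
Adjusted monthly = $1,314.48 + $69.26 = $1,383.74

$1,383.74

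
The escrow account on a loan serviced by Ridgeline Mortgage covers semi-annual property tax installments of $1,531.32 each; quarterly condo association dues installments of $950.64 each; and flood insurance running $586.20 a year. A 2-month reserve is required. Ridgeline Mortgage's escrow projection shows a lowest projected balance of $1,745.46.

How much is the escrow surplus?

Property tax = $1,531.32 × 2 = $3,062.64 annually
Condo association dues = $950.64 × 4 = $3,802.56 annually
Flood insurance = $586.20 annually
Total annual escrow = $7,451.40
Monthly = $7,451.40 / 12 = $620.95
Required cushion = 2 × $620.95 = $1,241.90
Surplus = $1,745.46 − $1,241.90 = $503.56

$503.56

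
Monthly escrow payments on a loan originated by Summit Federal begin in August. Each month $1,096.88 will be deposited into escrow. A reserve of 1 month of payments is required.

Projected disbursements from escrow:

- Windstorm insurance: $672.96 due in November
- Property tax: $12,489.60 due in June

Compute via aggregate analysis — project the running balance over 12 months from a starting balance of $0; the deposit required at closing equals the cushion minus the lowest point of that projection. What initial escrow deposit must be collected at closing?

$2,193.76

Cushion = 1 × $1,096.88 = $1,096.88
Trial balance (start $0, +$1,096.88 each month, − disbursements):
  Aug: +$1,096.88 → $1,096.88
  Sep: +$1,096.88 → $2,193.76
  Oct: +$1,096.88 → $3,290.64
  Nov: +$1,096.88 − $672.96 → $3,714.56
  Dec: +$1,096.88 → $4,811.44
  Jan: +$1,096.88 → $5,908.32
  Feb: +$1,096.88 → $7,005.20
  Mar: +$1,096.88 → $8,102.08
  Apr: +$1,096.88 → $9,198.96
  May: +$1,096.88 → $10,295.84
  Jun: +$1,096.88 − $12,489.60 → -$1,096.88
  Jul: +$1,096.88 → $0.00
Lowest trial balance = -$1,096.88 (Jun)
Initial deposit = cushion − low point = $1,096.88 − (-$1,096.88) = $2,193.76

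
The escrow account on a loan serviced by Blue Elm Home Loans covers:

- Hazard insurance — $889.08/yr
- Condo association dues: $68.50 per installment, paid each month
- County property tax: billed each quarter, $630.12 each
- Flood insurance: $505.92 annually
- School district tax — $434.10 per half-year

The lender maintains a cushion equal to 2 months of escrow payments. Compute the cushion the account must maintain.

$934.28

Hazard insurance: $889.08 annually
Condo association dues: $68.50 × 12 = $822.00 annually
County property tax: $630.12 × 4 = $2,520.48 annually
Flood insurance: $505.92 annually
School district tax: $434.10 × 2 = $868.20 annually
Annual escrow total = $5,605.68
Monthly escrow = $5,605.68 / 12 = $467.14
Required cushion = 2 × $467.14 = $934.28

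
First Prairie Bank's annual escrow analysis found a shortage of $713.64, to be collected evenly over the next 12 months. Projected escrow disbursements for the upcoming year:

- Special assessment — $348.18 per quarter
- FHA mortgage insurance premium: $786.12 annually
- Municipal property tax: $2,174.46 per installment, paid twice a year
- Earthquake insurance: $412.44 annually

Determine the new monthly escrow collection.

Special assessment — $348.18 × 4 = $1,392.72/yr
FHA mortgage insurance premium — $786.12/yr
Municipal property tax — $2,174.46 × 2 = $4,348.92/yr
Earthquake insurance — $412.44/yr
Total annual escrow = $1,392.72 + $786.12 + $4,348.92 + $412.44 = $6,940.20
Base monthly escrow = $6,940.20 ÷ 12 = $578.35
Shortage spread = $713.64 ÷ 12 = $59.47/mo
New monthly escrow = $578.35 + $59.47 = $637.82

$637.82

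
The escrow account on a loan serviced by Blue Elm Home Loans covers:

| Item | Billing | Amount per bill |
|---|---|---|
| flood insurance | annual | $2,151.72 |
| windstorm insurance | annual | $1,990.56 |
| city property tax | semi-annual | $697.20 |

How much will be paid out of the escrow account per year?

$5,536.68

Flood insurance = $2,151.72 per year
Windstorm insurance = $1,990.56 per year
City property tax = $697.20 × 2 = $1,394.40 per year
Yearly total = $2,151.72 + $1,990.56 + $1,394.40 = $5,536.68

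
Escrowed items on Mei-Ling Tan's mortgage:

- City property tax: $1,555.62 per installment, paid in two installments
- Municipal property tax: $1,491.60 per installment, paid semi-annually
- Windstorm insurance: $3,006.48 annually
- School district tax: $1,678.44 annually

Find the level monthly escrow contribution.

City property tax: $1,555.62 × 2 = $3,111.24/yr
Municipal property tax: $1,491.60 × 2 = $2,983.20/yr
Windstorm insurance: $3,006.48/yr
School district tax: $1,678.44/yr
Yearly total = $3,111.24 + $2,983.20 + $3,006.48 + $1,678.44 = $10,779.36
Base monthly escrow = $10,779.36 ÷ 12 = $898.28

$898.28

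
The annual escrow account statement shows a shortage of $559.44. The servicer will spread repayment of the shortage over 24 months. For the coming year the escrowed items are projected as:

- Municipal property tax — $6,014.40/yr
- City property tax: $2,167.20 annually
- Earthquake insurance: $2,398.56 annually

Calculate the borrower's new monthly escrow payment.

$904.99

Municipal property tax — $6,014.40 annually
City property tax — $2,167.20 annually
Earthquake insurance — $2,398.56 annually
Combined annual = $10,580.16
Base monthly escrow = $10,580.16 / 12 = $881.68
Shortage per month = $559.44 / 24 = $23.31
New monthly escrow = $881.68 + $23.31 = $904.99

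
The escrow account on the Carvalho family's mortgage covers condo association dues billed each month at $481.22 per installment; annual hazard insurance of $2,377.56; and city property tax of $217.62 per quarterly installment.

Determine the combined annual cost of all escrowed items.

$9,022.68

Condo association dues — $481.22 × 12 = $5,774.64 per year
Hazard insurance — $2,377.56 per year
City property tax — $217.62 × 4 = $870.48 per year
Total annual escrow = $5,774.64 + $2,377.56 + $870.48 = $9,022.68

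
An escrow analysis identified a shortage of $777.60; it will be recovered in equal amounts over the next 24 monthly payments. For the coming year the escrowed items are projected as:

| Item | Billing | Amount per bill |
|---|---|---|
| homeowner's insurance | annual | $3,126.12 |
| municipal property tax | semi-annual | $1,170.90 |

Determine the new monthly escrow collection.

$488.06

Homeowner's insurance = $3,126.12 annually
Municipal property tax = $1,170.90 × 2 = $2,341.80 annually
Total per year = $3,126.12 + $2,341.80 = $5,467.92
Monthly = $5,467.92 ÷ 12 = $455.66
Shortage spread = $777.60 ÷ 24 = $32.40/mo
Adjusted monthly = $455.66 + $32.40 = $488.06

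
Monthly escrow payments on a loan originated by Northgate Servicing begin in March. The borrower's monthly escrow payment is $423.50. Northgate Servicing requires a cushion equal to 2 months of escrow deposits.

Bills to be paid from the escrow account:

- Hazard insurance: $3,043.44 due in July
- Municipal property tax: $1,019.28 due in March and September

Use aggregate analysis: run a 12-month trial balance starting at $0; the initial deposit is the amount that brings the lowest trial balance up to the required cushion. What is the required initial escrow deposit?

$2,964.50

Cushion = 2 × $423.50 = $847.00
Trial balance (start $0, +$423.50 each month, − disbursements):
  Mar: +$423.50 − $1,019.28 → -$595.78
  Apr: +$423.50 → -$172.28
  May: +$423.50 → $251.22
  Jun: +$423.50 → $674.72
  Jul: +$423.50 − $3,043.44 → -$1,945.22
  Aug: +$423.50 → -$1,521.72
  Sep: +$423.50 − $1,019.28 → -$2,117.50
  Oct: +$423.50 → -$1,694.00
  Nov: +$423.50 → -$1,270.50
  Dec: +$423.50 → -$847.00
  Jan: +$423.50 → -$423.50
  Feb: +$423.50 → $0.00
Lowest trial balance = -$2,117.50 (Sep)
Initial deposit = cushion − low point = $847.00 − (-$2,117.50) = $2,964.50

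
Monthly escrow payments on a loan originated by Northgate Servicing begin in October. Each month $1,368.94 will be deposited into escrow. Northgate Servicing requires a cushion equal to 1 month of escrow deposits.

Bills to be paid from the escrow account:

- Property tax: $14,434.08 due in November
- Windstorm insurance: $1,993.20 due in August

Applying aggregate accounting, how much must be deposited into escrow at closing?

Cushion = 1 × $1,368.94 = $1,368.94
Trial balance (start $0, +$1,368.94 each month, − disbursements):
  Oct: +$1,368.94 → $1,368.94
  Nov: +$1,368.94 − $14,434.08 → -$11,696.20
  Dec: +$1,368.94 → -$10,327.26
  Jan: +$1,368.94 → -$8,958.32
  Feb: +$1,368.94 → -$7,589.38
  Mar: +$1,368.94 → -$6,220.44
  Apr: +$1,368.94 → -$4,851.50
  May: +$1,368.94 → -$3,482.56
  Jun: +$1,368.94 → -$2,113.62
  Jul: +$1,368.94 → -$744.68
  Aug: +$1,368.94 − $1,993.20 → -$1,368.94
  Sep: +$1,368.94 → $0.00
Lowest trial balance = -$11,696.20 (Nov)
Initial deposit = cushion − low point = $1,368.94 − (-$11,696.20) = $13,065.14

$13,065.14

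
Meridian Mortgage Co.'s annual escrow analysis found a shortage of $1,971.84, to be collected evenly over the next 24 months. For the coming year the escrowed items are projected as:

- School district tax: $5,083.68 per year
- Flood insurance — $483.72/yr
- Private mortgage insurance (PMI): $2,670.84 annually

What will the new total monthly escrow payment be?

$768.68

School district tax: $5,083.68 per year
Flood insurance: $483.72 per year
Private mortgage insurance (PMI): $2,670.84 per year
Yearly total = $5,083.68 + $483.72 + $2,670.84 = $8,238.24
Monthly = $8,238.24 ÷ 12 = $686.52
Shortage per month = $1,971.84 ÷ 24 = $82.16
Adjusted monthly = $686.52 + $82.16 = $768.68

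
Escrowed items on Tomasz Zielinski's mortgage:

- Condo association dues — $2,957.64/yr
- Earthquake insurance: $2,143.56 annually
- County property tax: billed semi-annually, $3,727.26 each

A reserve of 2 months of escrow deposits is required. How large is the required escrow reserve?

Condo association dues — $2,957.64 per year
Earthquake insurance — $2,143.56 per year
County property tax — $3,727.26 × 2 = $7,454.52 per year
Combined annual = $2,957.64 + $2,143.56 + $7,454.52 = $12,555.72
Base monthly escrow = $12,555.72 / 12 = $1,046.31
Required cushion = 2 × $1,046.31 = $2,092.62

$2,092.62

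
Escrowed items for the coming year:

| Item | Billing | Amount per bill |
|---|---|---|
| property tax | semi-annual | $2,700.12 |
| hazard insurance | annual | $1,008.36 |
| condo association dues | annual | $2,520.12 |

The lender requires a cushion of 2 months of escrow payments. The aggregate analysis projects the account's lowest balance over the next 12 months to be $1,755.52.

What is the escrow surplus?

$267.40

Property tax — $2,700.12 × 2 = $5,400.24
Hazard insurance — $1,008.36
Condo association dues — $2,520.12
Total annual escrow = $5,400.24 + $1,008.36 + $2,520.12 = $8,928.72
Monthly escrow = $8,928.72 / 12 = $744.06
Required cushion = 2 × $744.06 = $1,488.12
Surplus = $1,755.52 − $1,488.12 = $267.40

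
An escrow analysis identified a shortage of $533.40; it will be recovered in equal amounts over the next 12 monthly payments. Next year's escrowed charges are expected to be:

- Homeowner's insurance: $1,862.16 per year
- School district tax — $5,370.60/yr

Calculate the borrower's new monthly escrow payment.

$647.18

Homeowner's insurance = $1,862.16 annually
School district tax = $5,370.60 annually
Total annual escrow = $1,862.16 + $5,370.60 = $7,232.76
Monthly = $7,232.76 / 12 = $602.73
Monthly shortage recovery: $533.40 / 12 = $44.45
New monthly escrow = $602.73 + $44.45 = $647.18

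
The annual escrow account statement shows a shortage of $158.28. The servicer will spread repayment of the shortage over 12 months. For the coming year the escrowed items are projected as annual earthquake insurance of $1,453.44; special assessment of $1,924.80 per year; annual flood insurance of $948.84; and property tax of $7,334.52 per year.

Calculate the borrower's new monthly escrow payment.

Earthquake insurance = $1,453.44 annually
Special assessment = $1,924.80 annually
Flood insurance = $948.84 annually
Property tax = $7,334.52 annually
Yearly total = $1,453.44 + $1,924.80 + $948.84 + $7,334.52 = $11,661.60
Monthly escrow = $11,661.60 ÷ 12 = $971.80
Monthly shortage recovery: $158.28 ÷ 12 = $13.19
Adjusted monthly = $971.80 + $13.19 = $984.99

$984.99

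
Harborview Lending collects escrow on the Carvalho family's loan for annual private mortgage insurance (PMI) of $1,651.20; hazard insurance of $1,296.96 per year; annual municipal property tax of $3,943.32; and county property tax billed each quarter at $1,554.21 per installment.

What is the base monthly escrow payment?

Private mortgage insurance (PMI) = $1,651.20 per year
Hazard insurance = $1,296.96 per year
Municipal property tax = $3,943.32 per year
County property tax = $1,554.21 × 4 = $6,216.84 per year
Combined annual = $1,651.20 + $1,296.96 + $3,943.32 + $6,216.84 = $13,108.32
Base monthly escrow = $13,108.32 / 12 = $1,092.36

$1,092.36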